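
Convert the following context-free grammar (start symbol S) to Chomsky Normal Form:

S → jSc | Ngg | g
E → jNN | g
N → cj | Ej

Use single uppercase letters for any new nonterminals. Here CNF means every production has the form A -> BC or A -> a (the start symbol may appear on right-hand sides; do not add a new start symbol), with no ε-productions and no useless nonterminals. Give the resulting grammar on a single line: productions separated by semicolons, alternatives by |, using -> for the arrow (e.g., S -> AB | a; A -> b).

S -> g | AF | NG; A -> j; B -> c; C -> g; D -> NN; E -> g | AD; F -> SB; G -> CC; N -> BA | EA

No ε-productions.
No unit productions to eliminate.
TERM: introduce B -> c, C -> g, A -> j and substitute in every rule of length ≥2.
BIN: E -> ANN becomes E -> AD, D -> NN; S -> ASB becomes S -> AF, F -> SB; S -> NCC becomes S -> NG, G -> CC.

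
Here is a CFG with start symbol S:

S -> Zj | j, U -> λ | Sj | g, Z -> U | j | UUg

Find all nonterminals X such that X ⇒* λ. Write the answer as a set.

{U, Z}

Directly nullable (have an ε-rule): {U}.
Z is nullable via Z -> U (every symbol on the right is already known nullable).
Not nullable: S — each has a terminal in every rule's right-hand side or depends on a non-nullable symbol.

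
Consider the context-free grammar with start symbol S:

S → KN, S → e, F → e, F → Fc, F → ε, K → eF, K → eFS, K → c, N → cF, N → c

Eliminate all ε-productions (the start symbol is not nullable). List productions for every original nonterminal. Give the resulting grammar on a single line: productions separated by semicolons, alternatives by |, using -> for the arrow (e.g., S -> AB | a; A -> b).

Nullable set: {F}.
Drop F -> ε.
F -> Fc: F nullable, giving Fc | c.
K -> eF: F nullable, giving e | eF.
K -> eFS: F nullable, giving eFS | eS.
N -> cF: F nullable, giving c | cF.
Unchanged (no nullable symbols): S -> KN; S -> e; F -> e; K -> c; N -> c.

S -> e | KN; F -> c | e | Fc; K -> c | e | eF | eS | eFS; N -> c | cF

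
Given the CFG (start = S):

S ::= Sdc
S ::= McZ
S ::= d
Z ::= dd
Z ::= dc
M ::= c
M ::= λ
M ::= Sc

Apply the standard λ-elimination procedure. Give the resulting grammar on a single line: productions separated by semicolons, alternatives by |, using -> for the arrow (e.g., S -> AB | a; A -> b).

Nullable set: {M}.
S -> McZ: M nullable, giving McZ | cZ.
Drop M -> λ.
Unchanged (no nullable symbols): S -> Sdc; S -> d; M -> Sc; M -> c; Z -> dc; Z -> dd.

S -> d | cZ | McZ | Sdc; M -> c | Sc; Z -> dc | dd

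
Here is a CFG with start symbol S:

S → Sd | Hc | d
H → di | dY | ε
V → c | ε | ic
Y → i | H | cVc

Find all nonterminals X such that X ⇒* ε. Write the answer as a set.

Directly nullable (have an ε-rule): {H, V}.
Y is nullable via Y -> H (every symbol on the right is already known nullable).
Not nullable: S — each has a terminal in every rule's right-hand side or depends on a non-nullable symbol.

{H, V, Y}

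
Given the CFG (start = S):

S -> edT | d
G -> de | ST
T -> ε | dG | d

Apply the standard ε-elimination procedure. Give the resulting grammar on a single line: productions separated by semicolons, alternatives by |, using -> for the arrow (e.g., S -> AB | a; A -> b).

Nullable set: {T}.
S -> edT: T nullable, giving ed | edT.
G -> ST: T nullable, giving S | ST.
Drop T -> ε.
Unchanged (no nullable symbols): S -> d; G -> de; T -> d; T -> dG.

S -> d | ed | edT; G -> S | ST | de; T -> d | dG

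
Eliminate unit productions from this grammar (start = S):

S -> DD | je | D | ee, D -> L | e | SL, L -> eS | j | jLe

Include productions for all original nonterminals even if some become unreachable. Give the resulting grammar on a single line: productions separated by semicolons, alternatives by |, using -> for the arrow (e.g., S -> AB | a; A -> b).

Unit productions: D->L, S->D.
Unit pairs (A ⇒* B via units): (D,L), (S,D), (S,L).
S: inherits non-unit rules of {D, L, S} → DD | SL | e | eS | ee | j | jLe | je.
D: inherits non-unit rules of {D, L} → SL | e | eS | j | jLe.
L: inherits non-unit rules of {L} → eS | j | jLe.

S -> e | j | DD | SL | eS | ee | je | jLe; D -> e | j | SL | eS | jLe; L -> j | eS | jLe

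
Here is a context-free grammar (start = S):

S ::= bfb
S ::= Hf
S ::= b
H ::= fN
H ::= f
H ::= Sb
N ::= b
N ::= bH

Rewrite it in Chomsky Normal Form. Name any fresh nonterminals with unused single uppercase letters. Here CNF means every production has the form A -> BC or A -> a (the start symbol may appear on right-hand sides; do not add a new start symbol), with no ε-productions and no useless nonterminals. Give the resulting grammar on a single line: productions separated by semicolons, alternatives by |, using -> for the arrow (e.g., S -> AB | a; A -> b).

S -> b | AC | HB; A -> b; B -> f; C -> BA; H -> f | BN | SA; N -> b | AH

No ε-productions.
No unit productions to eliminate.
TERM: introduce A -> b, B -> f and substitute in every rule of length ≥2.
BIN: S -> ABA becomes S -> AC, C -> BA.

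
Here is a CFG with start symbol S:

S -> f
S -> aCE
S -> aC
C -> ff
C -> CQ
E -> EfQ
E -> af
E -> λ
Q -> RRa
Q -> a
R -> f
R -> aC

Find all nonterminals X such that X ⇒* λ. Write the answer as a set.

{E}

Directly nullable (have an ε-rule): {E}.
Not nullable: C, Q, R, S — each has a terminal in every rule's right-hand side or depends on a non-nullable symbol.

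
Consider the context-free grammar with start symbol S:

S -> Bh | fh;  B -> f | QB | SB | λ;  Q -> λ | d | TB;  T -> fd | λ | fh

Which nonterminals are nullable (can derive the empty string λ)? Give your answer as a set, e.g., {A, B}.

Directly nullable (have an ε-rule): {B, Q, T}.
Not nullable: S — each has a terminal in every rule's right-hand side or depends on a non-nullable symbol.

{B, Q, T}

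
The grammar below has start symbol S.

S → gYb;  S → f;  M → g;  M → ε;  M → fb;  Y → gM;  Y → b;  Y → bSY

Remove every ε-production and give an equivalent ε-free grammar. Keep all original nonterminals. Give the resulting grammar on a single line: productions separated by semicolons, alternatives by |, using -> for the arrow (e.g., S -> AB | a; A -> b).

S -> f | gYb; M -> g | fb; Y -> b | g | gM | bSY

Nullable set: {M}.
Drop M -> ε.
Y -> gM: M nullable, giving g | gM.
Unchanged (no nullable symbols): S -> f; S -> gYb; M -> fb; M -> g; Y -> b; Y -> bSY.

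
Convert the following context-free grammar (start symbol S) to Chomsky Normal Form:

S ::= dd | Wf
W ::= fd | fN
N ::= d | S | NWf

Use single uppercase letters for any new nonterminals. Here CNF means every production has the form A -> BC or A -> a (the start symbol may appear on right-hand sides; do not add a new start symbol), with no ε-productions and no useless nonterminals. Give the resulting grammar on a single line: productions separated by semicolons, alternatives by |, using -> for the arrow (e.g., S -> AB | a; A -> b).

No ε-productions.
After unit-elimination: S -> Wf | dd; N -> d | Wf | dd | NWf; W -> fN | fd.
TERM: introduce B -> d, A -> f and substitute in every rule of length ≥2.
BIN: N -> NWA becomes N -> NC, C -> WA.

S -> BB | WA; A -> f; B -> d; C -> WA; N -> d | BB | NC | WA; W -> AB | AN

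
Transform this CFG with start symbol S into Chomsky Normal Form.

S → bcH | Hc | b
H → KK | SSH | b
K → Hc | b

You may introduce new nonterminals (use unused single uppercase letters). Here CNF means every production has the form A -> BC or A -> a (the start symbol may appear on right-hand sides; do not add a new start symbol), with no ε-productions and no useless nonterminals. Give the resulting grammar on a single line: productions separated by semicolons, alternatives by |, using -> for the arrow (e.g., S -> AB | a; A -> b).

No ε-productions.
No unit productions to eliminate.
TERM: introduce B -> b, A -> c and substitute in every rule of length ≥2.
BIN: H -> SSH becomes H -> SC, C -> SH; S -> BAH becomes S -> BD, D -> AH.

S -> b | BD | HA; A -> c; B -> b; C -> SH; D -> AH; H -> b | KK | SC; K -> b | HA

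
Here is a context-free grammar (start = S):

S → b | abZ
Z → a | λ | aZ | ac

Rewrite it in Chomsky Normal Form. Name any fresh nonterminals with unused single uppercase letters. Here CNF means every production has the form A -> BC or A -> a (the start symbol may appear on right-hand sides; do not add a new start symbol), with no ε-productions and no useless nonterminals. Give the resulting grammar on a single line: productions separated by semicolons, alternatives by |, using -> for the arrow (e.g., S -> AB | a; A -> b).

Nullable: {Z}; after ε-elimination: S -> b | ab | abZ; Z -> a | aZ | ac.
No unit productions to eliminate.
TERM: introduce A -> a, B -> b, C -> c and substitute in every rule of length ≥2.
BIN: S -> ABZ becomes S -> AD, D -> BZ.

S -> b | AB | AD; A -> a; B -> b; C -> c; D -> BZ; Z -> a | AC | AZ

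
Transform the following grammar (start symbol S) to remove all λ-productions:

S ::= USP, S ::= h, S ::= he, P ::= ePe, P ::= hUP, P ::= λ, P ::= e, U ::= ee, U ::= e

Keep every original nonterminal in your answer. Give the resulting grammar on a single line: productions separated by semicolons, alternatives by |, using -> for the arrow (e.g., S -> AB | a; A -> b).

S -> h | US | he | USP; P -> e | ee | hU | ePe | hUP; U -> e | ee

Nullable set: {P}.
S -> USP: P nullable, giving US | USP.
Drop P -> λ.
P -> ePe: P nullable, giving ePe | ee.
P -> hUP: P nullable, giving hU | hUP.
Unchanged (no nullable symbols): S -> h; S -> he; P -> e; U -> e; U -> ee.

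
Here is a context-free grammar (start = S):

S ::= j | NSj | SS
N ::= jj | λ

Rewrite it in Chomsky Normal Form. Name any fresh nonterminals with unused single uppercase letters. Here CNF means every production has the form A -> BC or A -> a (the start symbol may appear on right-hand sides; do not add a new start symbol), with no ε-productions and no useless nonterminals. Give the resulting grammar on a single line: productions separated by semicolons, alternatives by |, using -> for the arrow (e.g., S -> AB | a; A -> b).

Nullable: {N}; after ε-elimination: S -> j | SS | Sj | NSj; N -> jj.
No unit productions to eliminate.
TERM: introduce A -> j and substitute in every rule of length ≥2.
BIN: S -> NSA becomes S -> NB, B -> SA.

S -> j | NB | SA | SS; A -> j; B -> SA; N -> AA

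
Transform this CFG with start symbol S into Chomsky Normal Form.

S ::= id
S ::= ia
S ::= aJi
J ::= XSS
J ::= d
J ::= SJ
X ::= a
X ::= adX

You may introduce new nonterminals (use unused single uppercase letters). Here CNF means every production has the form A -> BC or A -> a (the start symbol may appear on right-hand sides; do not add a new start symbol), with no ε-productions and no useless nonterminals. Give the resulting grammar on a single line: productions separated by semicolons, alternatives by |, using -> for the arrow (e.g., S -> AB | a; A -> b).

No ε-productions.
No unit productions to eliminate.
TERM: introduce A -> a, C -> d, B -> i and substitute in every rule of length ≥2.
BIN: J -> XSS becomes J -> XD, D -> SS; S -> AJB becomes S -> AE, E -> JB; X -> ACX becomes X -> AF, F -> CX.

S -> AE | BA | BC; A -> a; B -> i; C -> d; D -> SS; E -> JB; F -> CX; J -> d | SJ | XD; X -> a | AF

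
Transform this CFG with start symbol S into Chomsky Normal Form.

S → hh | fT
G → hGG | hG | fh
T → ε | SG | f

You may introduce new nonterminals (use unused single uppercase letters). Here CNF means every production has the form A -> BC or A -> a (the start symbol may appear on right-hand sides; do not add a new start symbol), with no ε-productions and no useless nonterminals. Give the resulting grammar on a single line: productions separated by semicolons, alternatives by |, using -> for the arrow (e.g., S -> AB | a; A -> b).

Nullable: {T}; after ε-elimination: S -> f | fT | hh; G -> fh | hG | hGG; T -> f | SG.
No unit productions to eliminate.
TERM: introduce A -> f, B -> h and substitute in every rule of length ≥2.
BIN: G -> BGG becomes G -> BC, C -> GG.

S -> f | AT | BB; A -> f; B -> h; C -> GG; G -> AB | BC | BG; T -> f | SG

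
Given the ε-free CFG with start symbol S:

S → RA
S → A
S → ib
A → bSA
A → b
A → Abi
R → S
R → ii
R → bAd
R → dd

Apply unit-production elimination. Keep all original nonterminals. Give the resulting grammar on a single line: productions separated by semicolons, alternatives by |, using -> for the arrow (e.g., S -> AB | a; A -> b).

Unit productions: R->S, S->A.
Unit pairs (A ⇒* B via units): (R,A), (R,S), (S,A).
S: inherits non-unit rules of {A, S} → Abi | RA | b | bSA | ib.
A: inherits non-unit rules of {A} → Abi | b | bSA.
R: inherits non-unit rules of {A, R, S} → Abi | RA | b | bAd | bSA | dd | ib | ii.

S -> b | RA | ib | Abi | bSA; A -> b | Abi | bSA; R -> b | RA | dd | ib | ii | Abi | bAd | bSA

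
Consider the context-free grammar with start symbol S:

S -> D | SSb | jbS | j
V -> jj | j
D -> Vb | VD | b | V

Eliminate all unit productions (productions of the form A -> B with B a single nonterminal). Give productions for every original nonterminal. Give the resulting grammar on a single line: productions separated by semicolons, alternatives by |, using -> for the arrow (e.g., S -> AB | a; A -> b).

Unit productions: D->V, S->D.
Unit pairs (A ⇒* B via units): (D,V), (S,D), (S,V).
S: inherits non-unit rules of {D, S, V} → SSb | VD | Vb | b | j | jbS | jj.
D: inherits non-unit rules of {D, V} → VD | Vb | b | j | jj.
V: inherits non-unit rules of {V} → j | jj.

S -> b | j | VD | Vb | jj | SSb | jbS; D -> b | j | VD | Vb | jj; V -> j | jj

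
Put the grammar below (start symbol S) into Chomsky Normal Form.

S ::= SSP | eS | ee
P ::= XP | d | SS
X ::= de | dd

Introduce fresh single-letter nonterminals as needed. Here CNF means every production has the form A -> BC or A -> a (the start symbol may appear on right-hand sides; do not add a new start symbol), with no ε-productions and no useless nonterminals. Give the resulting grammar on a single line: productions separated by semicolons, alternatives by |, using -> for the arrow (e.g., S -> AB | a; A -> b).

No ε-productions.
No unit productions to eliminate.
TERM: introduce B -> d, A -> e and substitute in every rule of length ≥2.
BIN: S -> SSP becomes S -> SC, C -> SP.

S -> AA | AS | SC; A -> e; B -> d; C -> SP; P -> d | SS | XP; X -> BA | BB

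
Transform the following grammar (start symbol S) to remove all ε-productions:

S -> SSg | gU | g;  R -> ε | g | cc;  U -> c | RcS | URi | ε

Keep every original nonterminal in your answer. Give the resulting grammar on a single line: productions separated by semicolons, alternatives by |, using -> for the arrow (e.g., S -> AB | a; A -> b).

S -> g | gU | SSg; R -> g | cc; U -> c | i | Ri | Ui | cS | RcS | URi

Nullable set: {R, U}.
S -> gU: U nullable, giving g | gU.
Drop R -> ε.
Drop U -> ε.
U -> RcS: R nullable, giving RcS | cS.
U -> URi: U, R nullable, giving Ri | URi | Ui | i.
Unchanged (no nullable symbols): S -> SSg; S -> g; R -> cc; R -> g; U -> c.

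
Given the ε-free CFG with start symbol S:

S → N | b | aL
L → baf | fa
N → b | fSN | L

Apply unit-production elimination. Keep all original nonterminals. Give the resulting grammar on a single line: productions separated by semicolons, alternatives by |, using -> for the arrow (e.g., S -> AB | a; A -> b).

Unit productions: N->L, S->N.
Unit pairs (A ⇒* B via units): (N,L), (S,L), (S,N).
S: inherits non-unit rules of {L, N, S} → aL | b | baf | fSN | fa.
L: inherits non-unit rules of {L} → baf | fa.
N: inherits non-unit rules of {L, N} → b | baf | fSN | fa.

S -> b | aL | fa | baf | fSN; L -> fa | baf; N -> b | fa | baf | fSN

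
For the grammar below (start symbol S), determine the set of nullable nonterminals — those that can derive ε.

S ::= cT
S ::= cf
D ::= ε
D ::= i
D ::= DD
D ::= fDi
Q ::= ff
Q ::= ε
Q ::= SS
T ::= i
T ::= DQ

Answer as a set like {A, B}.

Directly nullable (have an ε-rule): {D, Q}.
T is nullable via T -> DQ (every symbol on the right is already known nullable).
Not nullable: S — each has a terminal in every rule's right-hand side or depends on a non-nullable symbol.

{D, Q, T}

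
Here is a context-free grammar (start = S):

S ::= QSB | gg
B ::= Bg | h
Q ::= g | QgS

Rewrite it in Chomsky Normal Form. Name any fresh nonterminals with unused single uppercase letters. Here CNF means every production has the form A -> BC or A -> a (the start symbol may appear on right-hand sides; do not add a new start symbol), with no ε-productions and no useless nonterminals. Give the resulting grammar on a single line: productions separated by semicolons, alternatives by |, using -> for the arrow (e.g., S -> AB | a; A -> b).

No ε-productions.
No unit productions to eliminate.
TERM: introduce A -> g and substitute in every rule of length ≥2.
BIN: Q -> QAS becomes Q -> QC, C -> AS; S -> QSB becomes S -> QD, D -> SB.

S -> AA | QD; A -> g; B -> h | BA; C -> AS; D -> SB; Q -> g | QC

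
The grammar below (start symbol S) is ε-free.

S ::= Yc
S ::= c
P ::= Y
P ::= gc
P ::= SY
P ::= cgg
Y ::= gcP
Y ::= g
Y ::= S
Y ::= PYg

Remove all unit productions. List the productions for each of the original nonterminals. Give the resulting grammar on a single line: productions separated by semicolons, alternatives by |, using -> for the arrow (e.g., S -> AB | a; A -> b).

Unit productions: P->Y, Y->S.
Unit pairs (A ⇒* B via units): (P,S), (P,Y), (Y,S).
S: inherits non-unit rules of {S} → Yc | c.
P: inherits non-unit rules of {P, S, Y} → PYg | SY | Yc | c | cgg | g | gc | gcP.
Y: inherits non-unit rules of {S, Y} → PYg | Yc | c | g | gcP.

S -> c | Yc; P -> c | g | SY | Yc | gc | PYg | cgg | gcP; Y -> c | g | Yc | PYg | gcP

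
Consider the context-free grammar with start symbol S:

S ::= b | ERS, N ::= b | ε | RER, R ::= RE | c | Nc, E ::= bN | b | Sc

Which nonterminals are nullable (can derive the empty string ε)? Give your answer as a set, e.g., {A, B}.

{N}

Directly nullable (have an ε-rule): {N}.
Not nullable: E, R, S — each has a terminal in every rule's right-hand side or depends on a non-nullable symbol.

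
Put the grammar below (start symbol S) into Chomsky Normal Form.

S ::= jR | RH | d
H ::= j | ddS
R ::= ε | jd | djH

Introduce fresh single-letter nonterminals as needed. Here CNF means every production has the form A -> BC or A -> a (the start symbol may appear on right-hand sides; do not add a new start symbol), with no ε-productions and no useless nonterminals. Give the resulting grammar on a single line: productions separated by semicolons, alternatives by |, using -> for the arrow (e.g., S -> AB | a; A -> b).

S -> d | j | AE | BR | RH; A -> d; B -> j; C -> AS; D -> BH; E -> AS; H -> j | AC; R -> AD | BA

Nullable: {R}; after ε-elimination: S -> H | d | j | RH | jR; H -> j | ddS; R -> jd | djH.
After unit-elimination: S -> d | j | RH | jR | ddS; H -> j | ddS; R -> jd | djH.
TERM: introduce A -> d, B -> j and substitute in every rule of length ≥2.
BIN: H -> AAS becomes H -> AC, C -> AS; R -> ABH becomes R -> AD, D -> BH; S -> AAS becomes S -> AE, E -> AS.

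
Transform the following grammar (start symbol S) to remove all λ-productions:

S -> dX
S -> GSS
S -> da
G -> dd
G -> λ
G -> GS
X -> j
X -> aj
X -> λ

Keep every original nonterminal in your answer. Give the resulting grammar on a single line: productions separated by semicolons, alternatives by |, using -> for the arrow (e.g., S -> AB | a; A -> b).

S -> d | SS | dX | da | GSS; G -> S | GS | dd; X -> j | aj

Nullable set: {G, X}.
S -> GSS: G nullable, giving GSS | SS.
S -> dX: X nullable, giving d | dX.
Drop G -> λ.
G -> GS: G nullable, giving GS | S.
Drop X -> λ.
Unchanged (no nullable symbols): S -> da; G -> dd; X -> aj; X -> j.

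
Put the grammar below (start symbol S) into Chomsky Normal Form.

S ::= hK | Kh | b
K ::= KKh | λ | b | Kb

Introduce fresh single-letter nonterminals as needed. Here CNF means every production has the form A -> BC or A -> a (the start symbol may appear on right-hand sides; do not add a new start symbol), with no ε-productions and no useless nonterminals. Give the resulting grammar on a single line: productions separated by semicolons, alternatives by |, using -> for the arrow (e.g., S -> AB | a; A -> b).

Nullable: {K}; after ε-elimination: S -> b | h | Kh | hK; K -> b | h | Kb | Kh | KKh.
No unit productions to eliminate.
TERM: introduce B -> b, A -> h and substitute in every rule of length ≥2.
BIN: K -> KKA becomes K -> KC, C -> KA.

S -> b | h | AK | KA; A -> h; B -> b; C -> KA; K -> b | h | KA | KB | KC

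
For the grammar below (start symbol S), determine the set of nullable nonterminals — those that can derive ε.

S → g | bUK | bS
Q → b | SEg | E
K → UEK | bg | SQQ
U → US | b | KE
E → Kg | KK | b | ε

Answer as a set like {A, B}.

Directly nullable (have an ε-rule): {E}.
Q is nullable via Q -> E (every symbol on the right is already known nullable).
Not nullable: K, S, U — each has a terminal in every rule's right-hand side or depends on a non-nullable symbol.

{E, Q}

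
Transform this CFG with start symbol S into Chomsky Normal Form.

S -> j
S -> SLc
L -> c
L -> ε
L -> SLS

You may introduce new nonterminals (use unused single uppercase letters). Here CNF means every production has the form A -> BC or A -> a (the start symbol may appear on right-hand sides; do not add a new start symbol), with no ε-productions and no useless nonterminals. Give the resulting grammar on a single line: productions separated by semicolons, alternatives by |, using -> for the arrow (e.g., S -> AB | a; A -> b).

S -> j | SA | SC; A -> c; B -> LS; C -> LA; L -> c | SB | SS

Nullable: {L}; after ε-elimination: S -> j | Sc | SLc; L -> c | SS | SLS.
No unit productions to eliminate.
TERM: introduce A -> c and substitute in every rule of length ≥2.
BIN: L -> SLS becomes L -> SB, B -> LS; S -> SLA becomes S -> SC, C -> LA.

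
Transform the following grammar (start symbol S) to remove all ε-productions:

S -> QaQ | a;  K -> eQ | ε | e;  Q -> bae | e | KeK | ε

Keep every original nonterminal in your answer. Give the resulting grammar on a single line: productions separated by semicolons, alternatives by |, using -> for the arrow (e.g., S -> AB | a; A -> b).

S -> a | Qa | aQ | QaQ; K -> e | eQ; Q -> e | Ke | eK | KeK | bae

Nullable set: {K, Q}.
S -> QaQ: Q, Q nullable, giving Qa | QaQ | a | aQ.
Drop K -> ε.
K -> eQ: Q nullable, giving e | eQ.
Drop Q -> ε.
Q -> KeK: K, K nullable, giving Ke | KeK | e | eK.
Unchanged (no nullable symbols): S -> a; K -> e; Q -> bae; Q -> e.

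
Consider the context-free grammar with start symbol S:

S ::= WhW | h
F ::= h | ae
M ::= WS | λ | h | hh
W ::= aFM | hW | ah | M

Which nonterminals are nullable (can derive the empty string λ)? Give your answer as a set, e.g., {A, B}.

Directly nullable (have an ε-rule): {M}.
W is nullable via W -> M (every symbol on the right is already known nullable).
Not nullable: F, S — each has a terminal in every rule's right-hand side or depends on a non-nullable symbol.

{M, W}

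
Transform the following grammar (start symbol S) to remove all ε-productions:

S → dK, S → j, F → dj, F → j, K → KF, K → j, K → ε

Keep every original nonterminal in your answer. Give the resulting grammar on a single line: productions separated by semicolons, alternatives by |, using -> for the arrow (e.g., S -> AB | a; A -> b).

Nullable set: {K}.
S -> dK: K nullable, giving d | dK.
Drop K -> ε.
K -> KF: K nullable, giving F | KF.
Unchanged (no nullable symbols): S -> j; F -> dj; F -> j; K -> j.

S -> d | j | dK; F -> j | dj; K -> F | j | KF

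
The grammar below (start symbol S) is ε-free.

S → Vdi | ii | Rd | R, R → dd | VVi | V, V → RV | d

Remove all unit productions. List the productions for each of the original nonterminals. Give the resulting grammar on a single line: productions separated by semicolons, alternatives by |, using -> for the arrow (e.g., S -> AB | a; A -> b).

Unit productions: R->V, S->R.
Unit pairs (A ⇒* B via units): (R,V), (S,R), (S,V).
S: inherits non-unit rules of {R, S, V} → RV | Rd | VVi | Vdi | d | dd | ii.
R: inherits non-unit rules of {R, V} → RV | VVi | d | dd.
V: inherits non-unit rules of {V} → RV | d.

S -> d | RV | Rd | dd | ii | VVi | Vdi; R -> d | RV | dd | VVi; V -> d | RV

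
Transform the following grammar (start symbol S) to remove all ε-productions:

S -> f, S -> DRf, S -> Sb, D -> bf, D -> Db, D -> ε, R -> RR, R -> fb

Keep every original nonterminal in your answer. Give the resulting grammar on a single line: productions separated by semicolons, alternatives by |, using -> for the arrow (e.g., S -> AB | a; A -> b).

S -> f | Rf | Sb | DRf; D -> b | Db | bf; R -> RR | fb

Nullable set: {D}.
S -> DRf: D nullable, giving DRf | Rf.
Drop D -> ε.
D -> Db: D nullable, giving Db | b.
Unchanged (no nullable symbols): S -> Sb; S -> f; D -> bf; R -> RR; R -> fb.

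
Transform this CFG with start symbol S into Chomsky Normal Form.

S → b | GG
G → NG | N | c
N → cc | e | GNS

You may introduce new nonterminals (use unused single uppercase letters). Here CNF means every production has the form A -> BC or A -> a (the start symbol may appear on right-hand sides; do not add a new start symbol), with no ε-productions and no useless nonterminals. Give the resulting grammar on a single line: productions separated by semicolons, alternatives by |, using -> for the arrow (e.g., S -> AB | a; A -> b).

S -> b | GG; A -> c; B -> NS; C -> NS; G -> c | e | AA | GB | NG; N -> e | AA | GC

No ε-productions.
After unit-elimination: S -> b | GG; G -> c | e | NG | cc | GNS; N -> e | cc | GNS.
TERM: introduce A -> c and substitute in every rule of length ≥2.
BIN: G -> GNS becomes G -> GB, B -> NS; N -> GNS becomes N -> GC, C -> NS.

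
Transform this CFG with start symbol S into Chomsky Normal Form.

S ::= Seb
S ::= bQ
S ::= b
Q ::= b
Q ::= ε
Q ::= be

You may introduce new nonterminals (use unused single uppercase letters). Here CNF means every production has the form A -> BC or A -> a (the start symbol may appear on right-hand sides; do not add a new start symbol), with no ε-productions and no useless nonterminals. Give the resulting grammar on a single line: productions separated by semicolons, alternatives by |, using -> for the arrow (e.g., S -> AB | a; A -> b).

S -> b | AQ | SC; A -> b; B -> e; C -> BA; Q -> b | AB

Nullable: {Q}; after ε-elimination: S -> b | bQ | Seb; Q -> b | be.
No unit productions to eliminate.
TERM: introduce A -> b, B -> e and substitute in every rule of length ≥2.
BIN: S -> SBA becomes S -> SC, C -> BA.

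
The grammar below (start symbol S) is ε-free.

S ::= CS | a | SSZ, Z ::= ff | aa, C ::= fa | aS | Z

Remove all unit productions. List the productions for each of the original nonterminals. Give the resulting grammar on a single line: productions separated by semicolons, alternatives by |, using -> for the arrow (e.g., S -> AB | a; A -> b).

Unit productions: C->Z.
Unit pairs (A ⇒* B via units): (C,Z).
S: inherits non-unit rules of {S} → CS | SSZ | a.
C: inherits non-unit rules of {C, Z} → aS | aa | fa | ff.
Z: inherits non-unit rules of {Z} → aa | ff.

S -> a | CS | SSZ; C -> aS | aa | fa | ff; Z -> aa | ff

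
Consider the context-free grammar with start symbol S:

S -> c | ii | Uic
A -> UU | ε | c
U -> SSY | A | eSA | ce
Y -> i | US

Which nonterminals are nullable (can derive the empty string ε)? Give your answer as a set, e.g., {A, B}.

{A, U}

Directly nullable (have an ε-rule): {A}.
U is nullable via U -> A (every symbol on the right is already known nullable).
Not nullable: S, Y — each has a terminal in every rule's right-hand side or depends on a non-nullable symbol.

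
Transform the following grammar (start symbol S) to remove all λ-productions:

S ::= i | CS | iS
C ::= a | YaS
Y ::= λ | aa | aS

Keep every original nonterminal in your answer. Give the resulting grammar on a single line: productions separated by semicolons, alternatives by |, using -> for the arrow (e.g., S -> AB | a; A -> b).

S -> i | CS | iS; C -> a | aS | YaS; Y -> aS | aa

Nullable set: {Y}.
C -> YaS: Y nullable, giving YaS | aS.
Drop Y -> λ.
Unchanged (no nullable symbols): S -> CS; S -> i; S -> iS; C -> a; Y -> aS; Y -> aa.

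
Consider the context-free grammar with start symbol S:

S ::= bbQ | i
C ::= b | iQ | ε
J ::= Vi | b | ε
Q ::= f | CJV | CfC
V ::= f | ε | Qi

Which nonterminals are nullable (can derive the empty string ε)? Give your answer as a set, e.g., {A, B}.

Directly nullable (have an ε-rule): {C, J, V}.
Q is nullable via Q -> CJV (every symbol on the right is already known nullable).
Not nullable: S — each has a terminal in every rule's right-hand side or depends on a non-nullable symbol.

{C, J, Q, V}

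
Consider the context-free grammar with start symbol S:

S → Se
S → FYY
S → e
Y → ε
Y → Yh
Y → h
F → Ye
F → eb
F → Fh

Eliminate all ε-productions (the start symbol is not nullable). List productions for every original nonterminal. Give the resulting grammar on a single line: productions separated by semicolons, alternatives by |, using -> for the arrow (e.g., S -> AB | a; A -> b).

Nullable set: {Y}.
S -> FYY: Y, Y nullable, giving F | FY | FYY.
F -> Ye: Y nullable, giving Ye | e.
Drop Y -> ε.
Y -> Yh: Y nullable, giving Yh | h.
Unchanged (no nullable symbols): S -> Se; S -> e; F -> Fh; F -> eb; Y -> h.

S -> F | e | FY | Se | FYY; F -> e | Fh | Ye | eb; Y -> h | Yh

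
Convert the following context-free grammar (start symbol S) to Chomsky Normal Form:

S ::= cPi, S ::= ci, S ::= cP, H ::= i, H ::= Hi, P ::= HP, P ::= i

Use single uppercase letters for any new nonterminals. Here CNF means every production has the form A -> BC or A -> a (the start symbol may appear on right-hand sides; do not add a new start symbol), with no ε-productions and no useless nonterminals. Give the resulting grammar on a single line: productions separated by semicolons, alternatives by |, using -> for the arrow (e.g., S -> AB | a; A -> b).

No ε-productions.
No unit productions to eliminate.
TERM: introduce B -> c, A -> i and substitute in every rule of length ≥2.
BIN: S -> BPA becomes S -> BC, C -> PA.

S -> BA | BC | BP; A -> i; B -> c; C -> PA; H -> i | HA; P -> i | HP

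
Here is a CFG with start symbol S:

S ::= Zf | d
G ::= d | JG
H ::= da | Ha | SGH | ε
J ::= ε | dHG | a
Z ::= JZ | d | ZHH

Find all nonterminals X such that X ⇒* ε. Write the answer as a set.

{H, J}

Directly nullable (have an ε-rule): {H, J}.
Not nullable: G, S, Z — each has a terminal in every rule's right-hand side or depends on a non-nullable symbol.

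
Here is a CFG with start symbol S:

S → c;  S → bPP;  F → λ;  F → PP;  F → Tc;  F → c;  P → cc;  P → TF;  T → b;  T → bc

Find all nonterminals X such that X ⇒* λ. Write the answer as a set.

Directly nullable (have an ε-rule): {F}.
Not nullable: P, S, T — each has a terminal in every rule's right-hand side or depends on a non-nullable symbol.

{F}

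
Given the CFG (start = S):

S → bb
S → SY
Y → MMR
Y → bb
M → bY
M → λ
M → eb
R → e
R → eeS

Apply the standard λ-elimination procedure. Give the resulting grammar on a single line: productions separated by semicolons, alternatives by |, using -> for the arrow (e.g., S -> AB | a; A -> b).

Nullable set: {M}.
Drop M -> λ.
Y -> MMR: M, M nullable, giving MMR | MR | R.
Unchanged (no nullable symbols): S -> SY; S -> bb; M -> bY; M -> eb; R -> e; R -> eeS; Y -> bb.

S -> SY | bb; M -> bY | eb; R -> e | eeS; Y -> R | MR | bb | MMR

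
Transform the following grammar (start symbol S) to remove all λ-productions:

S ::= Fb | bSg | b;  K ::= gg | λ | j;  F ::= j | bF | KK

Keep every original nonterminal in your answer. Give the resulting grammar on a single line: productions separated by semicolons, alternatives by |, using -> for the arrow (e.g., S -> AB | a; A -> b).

Nullable set: {F, K}.
S -> Fb: F nullable, giving Fb | b.
F -> KK: K, K nullable, giving K | KK.
F -> bF: F nullable, giving b | bF.
Drop K -> λ.
Unchanged (no nullable symbols): S -> b; S -> bSg; F -> j; K -> gg; K -> j.

S -> b | Fb | bSg; F -> K | b | j | KK | bF; K -> j | gg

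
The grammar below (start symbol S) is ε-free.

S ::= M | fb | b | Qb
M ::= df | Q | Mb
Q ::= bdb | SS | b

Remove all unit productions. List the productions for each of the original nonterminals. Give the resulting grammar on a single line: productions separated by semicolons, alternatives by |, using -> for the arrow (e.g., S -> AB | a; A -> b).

Unit productions: M->Q, S->M.
Unit pairs (A ⇒* B via units): (M,Q), (S,M), (S,Q).
S: inherits non-unit rules of {M, Q, S} → Mb | Qb | SS | b | bdb | df | fb.
M: inherits non-unit rules of {M, Q} → Mb | SS | b | bdb | df.
Q: inherits non-unit rules of {Q} → SS | b | bdb.

S -> b | Mb | Qb | SS | df | fb | bdb; M -> b | Mb | SS | df | bdb; Q -> b | SS | bdb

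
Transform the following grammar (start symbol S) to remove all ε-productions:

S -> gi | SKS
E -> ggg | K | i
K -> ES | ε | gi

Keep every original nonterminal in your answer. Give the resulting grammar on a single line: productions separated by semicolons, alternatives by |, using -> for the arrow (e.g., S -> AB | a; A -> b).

S -> SS | gi | SKS; E -> K | i | ggg; K -> S | ES | gi

Nullable set: {E, K}.
S -> SKS: K nullable, giving SKS | SS.
E -> K: K nullable, giving K.
Drop K -> ε.
K -> ES: E nullable, giving ES | S.
Unchanged (no nullable symbols): S -> gi; E -> ggg; E -> i; K -> gi.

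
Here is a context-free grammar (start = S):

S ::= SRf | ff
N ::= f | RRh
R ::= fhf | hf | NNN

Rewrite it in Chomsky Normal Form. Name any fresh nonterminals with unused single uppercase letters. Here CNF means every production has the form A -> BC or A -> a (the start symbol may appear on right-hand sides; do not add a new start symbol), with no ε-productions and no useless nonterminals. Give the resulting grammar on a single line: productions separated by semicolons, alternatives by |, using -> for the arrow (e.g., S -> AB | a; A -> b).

No ε-productions.
No unit productions to eliminate.
TERM: introduce B -> f, A -> h and substitute in every rule of length ≥2.
BIN: N -> RRA becomes N -> RC, C -> RA; R -> BAB becomes R -> BD, D -> AB; R -> NNN becomes R -> NE, E -> NN; S -> SRB becomes S -> SF, F -> RB.

S -> BB | SF; A -> h; B -> f; C -> RA; D -> AB; E -> NN; F -> RB; N -> f | RC; R -> AB | BD | NE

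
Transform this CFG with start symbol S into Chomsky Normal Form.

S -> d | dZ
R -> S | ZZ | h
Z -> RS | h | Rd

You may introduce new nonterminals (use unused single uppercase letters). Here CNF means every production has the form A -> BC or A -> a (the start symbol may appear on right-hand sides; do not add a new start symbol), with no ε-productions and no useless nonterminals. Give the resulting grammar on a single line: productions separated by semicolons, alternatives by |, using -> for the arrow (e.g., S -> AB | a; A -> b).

No ε-productions.
After unit-elimination: S -> d | dZ; R -> d | h | ZZ | dZ; Z -> h | RS | Rd.
TERM: introduce A -> d and substitute in every rule of length ≥2.

S -> d | AZ; A -> d; R -> d | h | AZ | ZZ; Z -> h | RA | RS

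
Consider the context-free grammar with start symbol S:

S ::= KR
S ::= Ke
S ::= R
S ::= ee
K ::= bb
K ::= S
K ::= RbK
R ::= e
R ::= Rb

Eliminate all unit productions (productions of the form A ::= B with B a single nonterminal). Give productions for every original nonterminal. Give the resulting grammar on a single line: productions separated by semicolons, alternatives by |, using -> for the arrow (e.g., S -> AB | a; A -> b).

S -> e | KR | Ke | Rb | ee; K -> e | KR | Ke | Rb | bb | ee | RbK; R -> e | Rb

Unit productions: K->S, S->R.
Unit pairs (A ⇒* B via units): (K,R), (K,S), (S,R).
S: inherits non-unit rules of {R, S} → KR | Ke | Rb | e | ee.
K: inherits non-unit rules of {K, R, S} → KR | Ke | Rb | RbK | bb | e | ee.
R: inherits non-unit rules of {R} → Rb | e.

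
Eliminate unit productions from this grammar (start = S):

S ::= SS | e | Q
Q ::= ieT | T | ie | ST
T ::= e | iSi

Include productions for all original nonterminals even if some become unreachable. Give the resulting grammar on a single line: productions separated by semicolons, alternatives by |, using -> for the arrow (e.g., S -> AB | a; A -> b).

S -> e | SS | ST | ie | iSi | ieT; Q -> e | ST | ie | iSi | ieT; T -> e | iSi

Unit productions: Q->T, S->Q.
Unit pairs (A ⇒* B via units): (Q,T), (S,Q), (S,T).
S: inherits non-unit rules of {Q, S, T} → SS | ST | e | iSi | ie | ieT.
Q: inherits non-unit rules of {Q, T} → ST | e | iSi | ie | ieT.
T: inherits non-unit rules of {T} → e | iSi.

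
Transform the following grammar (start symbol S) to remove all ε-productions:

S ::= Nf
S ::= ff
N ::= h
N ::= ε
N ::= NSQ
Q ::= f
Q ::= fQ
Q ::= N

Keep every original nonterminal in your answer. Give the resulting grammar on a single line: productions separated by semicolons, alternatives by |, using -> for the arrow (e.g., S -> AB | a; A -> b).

S -> f | Nf | ff; N -> S | h | NS | SQ | NSQ; Q -> N | f | fQ

Nullable set: {N, Q}.
S -> Nf: N nullable, giving Nf | f.
Drop N -> ε.
N -> NSQ: N, Q nullable, giving NS | NSQ | S | SQ.
Q -> N: N nullable, giving N.
Q -> fQ: Q nullable, giving f | fQ.
Unchanged (no nullable symbols): S -> ff; N -> h; Q -> f.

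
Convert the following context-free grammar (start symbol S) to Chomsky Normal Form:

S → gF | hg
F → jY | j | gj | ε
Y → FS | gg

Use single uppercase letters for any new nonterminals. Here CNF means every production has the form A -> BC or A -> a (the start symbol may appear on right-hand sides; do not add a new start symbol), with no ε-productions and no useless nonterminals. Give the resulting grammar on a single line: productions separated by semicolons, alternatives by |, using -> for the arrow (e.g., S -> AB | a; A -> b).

Nullable: {F}; after ε-elimination: S -> g | gF | hg; F -> j | gj | jY; Y -> S | FS | gg.
After unit-elimination: S -> g | gF | hg; F -> j | gj | jY; Y -> g | FS | gF | gg | hg.
TERM: introduce A -> g, C -> h, B -> j and substitute in every rule of length ≥2.

S -> g | AF | CA; A -> g; B -> j; C -> h; F -> j | AB | BY; Y -> g | AA | AF | CA | FS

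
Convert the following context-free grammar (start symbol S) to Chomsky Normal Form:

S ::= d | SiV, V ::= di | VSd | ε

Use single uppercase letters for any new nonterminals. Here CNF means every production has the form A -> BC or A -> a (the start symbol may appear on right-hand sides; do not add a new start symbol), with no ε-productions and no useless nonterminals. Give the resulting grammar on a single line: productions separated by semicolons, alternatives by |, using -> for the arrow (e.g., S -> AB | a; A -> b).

Nullable: {V}; after ε-elimination: S -> d | Si | SiV; V -> Sd | di | VSd.
No unit productions to eliminate.
TERM: introduce B -> d, A -> i and substitute in every rule of length ≥2.
BIN: S -> SAV becomes S -> SC, C -> AV; V -> VSB becomes V -> VD, D -> SB.

S -> d | SA | SC; A -> i; B -> d; C -> AV; D -> SB; V -> BA | SB | VD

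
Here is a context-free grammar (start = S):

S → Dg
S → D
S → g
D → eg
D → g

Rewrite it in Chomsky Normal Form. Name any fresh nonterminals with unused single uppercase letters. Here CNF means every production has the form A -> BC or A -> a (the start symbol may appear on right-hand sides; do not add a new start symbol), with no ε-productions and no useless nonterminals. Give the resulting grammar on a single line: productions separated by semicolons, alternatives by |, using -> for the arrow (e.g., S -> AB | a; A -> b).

No ε-productions.
After unit-elimination: S -> g | Dg | eg; D -> g | eg.
TERM: introduce A -> e, B -> g and substitute in every rule of length ≥2.

S -> g | AB | DB; A -> e; B -> g; D -> g | AB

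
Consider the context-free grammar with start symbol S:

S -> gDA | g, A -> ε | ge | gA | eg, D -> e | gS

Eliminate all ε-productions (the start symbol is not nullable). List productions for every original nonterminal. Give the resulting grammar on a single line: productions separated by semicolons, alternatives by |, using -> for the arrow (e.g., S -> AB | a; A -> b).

S -> g | gD | gDA; A -> g | eg | gA | ge; D -> e | gS

Nullable set: {A}.
S -> gDA: A nullable, giving gD | gDA.
Drop A -> ε.
A -> gA: A nullable, giving g | gA.
Unchanged (no nullable symbols): S -> g; A -> eg; A -> ge; D -> e; D -> gS.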